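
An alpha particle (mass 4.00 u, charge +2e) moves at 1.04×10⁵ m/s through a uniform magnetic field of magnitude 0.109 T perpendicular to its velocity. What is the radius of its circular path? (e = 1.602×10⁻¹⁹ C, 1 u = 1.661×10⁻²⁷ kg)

The magnetic force provides the centripetal force: |q|vB = mv²/r.
r = mv/(|q|B) = (6.644×10⁻²⁷)(1.04×10⁵)/((3.204×10⁻¹⁹)(0.109)) ≈ 0.0198 m.

r ≈ 0.0198 m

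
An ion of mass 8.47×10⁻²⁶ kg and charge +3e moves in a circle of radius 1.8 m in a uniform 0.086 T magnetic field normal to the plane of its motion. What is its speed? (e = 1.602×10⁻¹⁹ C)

From |q|vB = mv²/r, v = |q|Br/m.
v = (4.806×10⁻¹⁹)(0.086)(1.8)/8.47×10⁻²⁶ ≈ 8.8×10⁵ m/s.

v ≈ 8.8×10⁵ m/s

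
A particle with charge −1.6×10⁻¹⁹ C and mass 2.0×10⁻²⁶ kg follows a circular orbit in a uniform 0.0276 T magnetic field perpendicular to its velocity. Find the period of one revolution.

T ≈ 2.85×10⁻⁵ s

The cyclotron period depends only on m, q, B: T = 2πm/(|q|B).
T = 2π(2.0×10⁻²⁶)/((1.6×10⁻¹⁹)(0.0276)) ≈ 2.85×10⁻⁵ s.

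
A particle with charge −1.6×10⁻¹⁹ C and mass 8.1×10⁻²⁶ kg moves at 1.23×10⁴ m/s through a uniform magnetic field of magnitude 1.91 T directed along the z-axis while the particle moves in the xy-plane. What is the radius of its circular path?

r ≈ 3.26×10⁻³ m

The magnetic force provides the centripetal force: |q|vB = mv²/r.
r = mv/(|q|B) = (8.1×10⁻²⁶)(1.23×10⁴)/((1.6×10⁻¹⁹)(1.91)) ≈ 3.26×10⁻³ m.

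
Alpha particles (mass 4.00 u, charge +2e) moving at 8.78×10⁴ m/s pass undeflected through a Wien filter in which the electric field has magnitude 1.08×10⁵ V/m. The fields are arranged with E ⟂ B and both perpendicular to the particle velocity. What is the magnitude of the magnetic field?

B = 1.23 T

Balance of forces in the selector: qE = qvB ⇒ B = E/v.
B = 1.08×10⁵/8.78×10⁴ = 1.23 T.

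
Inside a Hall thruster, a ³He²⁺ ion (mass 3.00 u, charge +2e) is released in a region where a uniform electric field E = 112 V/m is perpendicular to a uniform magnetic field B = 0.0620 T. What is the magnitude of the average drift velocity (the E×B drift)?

v_d ≈ 1810 m/s

The steady drift has the magnetic force balancing the electric force, so v_d = E/B.
v_d = 112/0.0620 = 1810 m/s.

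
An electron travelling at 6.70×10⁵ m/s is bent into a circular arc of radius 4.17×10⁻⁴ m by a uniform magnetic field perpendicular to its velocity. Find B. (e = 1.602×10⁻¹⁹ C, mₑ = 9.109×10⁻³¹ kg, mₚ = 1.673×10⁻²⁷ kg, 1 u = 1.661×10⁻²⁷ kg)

From |q|vB = mv²/r, B = mv/(|q|r).
B = (9.109×10⁻³¹)(6.70×10⁵)/((1.602×10⁻¹⁹)(4.17×10⁻⁴)) ≈ 9.14×10⁻³ T.

B ≈ 9.14×10⁻³ T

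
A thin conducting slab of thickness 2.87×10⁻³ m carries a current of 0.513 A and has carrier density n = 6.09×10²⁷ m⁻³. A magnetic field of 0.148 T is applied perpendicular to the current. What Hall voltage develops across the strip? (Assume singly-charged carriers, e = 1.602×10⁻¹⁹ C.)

V_H = IB/(n e t).
V_H = (0.513)(0.148)/((6.09×10²⁷)(1.602×10⁻¹⁹)(2.87×10⁻³)) ≈ 2.71×10⁻⁸ V.

V_H ≈ 2.71×10⁻⁸ V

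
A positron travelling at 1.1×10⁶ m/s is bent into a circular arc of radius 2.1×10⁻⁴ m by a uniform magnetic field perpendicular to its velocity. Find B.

From |q|vB = mv²/r, B = mv/(|q|r).
B = (9.109×10⁻³¹)(1.1×10⁶)/((1.602×10⁻¹⁹)(2.1×10⁻⁴)) ≈ 0.030 T.

B ≈ 0.030 T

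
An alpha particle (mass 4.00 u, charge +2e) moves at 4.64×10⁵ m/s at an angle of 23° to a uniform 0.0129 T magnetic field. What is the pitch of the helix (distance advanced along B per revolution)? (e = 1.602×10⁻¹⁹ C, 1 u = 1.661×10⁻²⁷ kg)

p ≈ 4.31 m

v∥ = v cosθ = 4.64×10⁵·cos23° ≈ 4.271×10⁵ m/s.
T = 2πm/(|q|B) = 2π(6.644×10⁻²⁷)/((3.204×10⁻¹⁹)(0.0129)) ≈ 1.010×10⁻⁵ s.
pitch = v∥ T = (4.271×10⁵)(1.010×10⁻⁵) ≈ 4.31 m.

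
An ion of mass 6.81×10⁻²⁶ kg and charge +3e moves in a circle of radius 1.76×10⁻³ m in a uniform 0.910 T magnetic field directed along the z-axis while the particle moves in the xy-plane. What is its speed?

From |q|vB = mv²/r, v = |q|Br/m.
v = (4.806×10⁻¹⁹)(0.910)(1.76×10⁻³)/6.81×10⁻²⁶ ≈ 1.13×10⁴ m/s.

v ≈ 1.13×10⁴ m/s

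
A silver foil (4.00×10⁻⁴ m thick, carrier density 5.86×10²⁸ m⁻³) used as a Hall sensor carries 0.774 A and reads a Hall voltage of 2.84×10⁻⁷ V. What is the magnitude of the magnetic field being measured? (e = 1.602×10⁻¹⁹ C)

From V_H = IB/(n e t), B = V_H n e t / I.
B = (2.84×10⁻⁷)(5.86×10²⁸)(1.602×10⁻¹⁹)(4.00×10⁻⁴)/0.774 ≈ 1.38 T.

B ≈ 1.38 T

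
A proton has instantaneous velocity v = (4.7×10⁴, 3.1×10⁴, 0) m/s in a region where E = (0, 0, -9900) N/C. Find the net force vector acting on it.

Only an electric field acts, so F = qE = (1.602×10⁻¹⁹ C)·(0, 0, -9900) = (0, 0, -1.59×10⁻¹⁵) N.

F ≈ (0, 0, -1.59×10⁻¹⁵) N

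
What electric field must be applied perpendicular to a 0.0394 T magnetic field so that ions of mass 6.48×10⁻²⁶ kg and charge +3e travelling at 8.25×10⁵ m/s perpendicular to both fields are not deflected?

For straight-line motion qE = qvB, so E = vB.
E = 8.25×10⁵ × 0.0394 = 3.25×10⁴ V/m.

E = 3.25×10⁴ V/m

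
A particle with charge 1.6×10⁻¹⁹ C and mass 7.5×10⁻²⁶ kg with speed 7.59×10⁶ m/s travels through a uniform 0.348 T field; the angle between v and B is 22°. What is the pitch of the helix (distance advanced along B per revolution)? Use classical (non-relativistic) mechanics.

v∥ = v cosθ = 7.59×10⁶·cos22° ≈ 7.037×10⁶ m/s.
T = 2πm/(|q|B) = 2π(7.5×10⁻²⁶)/((1.6×10⁻¹⁹)(0.348)) ≈ 8.463×10⁻⁶ s.
pitch = v∥ T = (7.037×10⁶)(8.463×10⁻⁶) ≈ 59.6 m.

p ≈ 59.6 m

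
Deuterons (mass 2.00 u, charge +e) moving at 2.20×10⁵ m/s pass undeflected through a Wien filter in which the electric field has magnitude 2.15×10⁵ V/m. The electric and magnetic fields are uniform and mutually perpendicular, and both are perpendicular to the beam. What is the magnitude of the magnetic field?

B = 0.977 T

Balance of forces in the selector: qE = qvB ⇒ B = E/v.
B = 2.15×10⁵/2.20×10⁵ = 0.977 T.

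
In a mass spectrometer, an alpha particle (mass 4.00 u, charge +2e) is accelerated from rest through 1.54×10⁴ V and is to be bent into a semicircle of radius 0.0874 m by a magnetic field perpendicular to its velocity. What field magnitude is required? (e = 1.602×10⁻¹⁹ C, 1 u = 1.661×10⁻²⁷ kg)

B ≈ 0.289 T

v = √(2|q|V/m) = √(2·3.204×10⁻¹⁹·1.54×10⁴/6.644×10⁻²⁷) ≈ 1.219×10⁶ m/s.
B = mv/(|q|r) = (6.644×10⁻²⁷)(1.219×10⁶)/((3.204×10⁻¹⁹)(0.0874)) ≈ 0.289 T.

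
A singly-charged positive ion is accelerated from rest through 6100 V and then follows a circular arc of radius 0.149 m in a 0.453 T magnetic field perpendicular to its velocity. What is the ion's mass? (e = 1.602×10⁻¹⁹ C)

Combine |q|V = ½mv² and r = mv/(|q|B): eliminate v to get m = qB²r²/(2V).
m = (1.602×10⁻¹⁹)(0.453)²(0.149)²/(2·6100) ≈ 5.98×10⁻²⁶ kg.

m ≈ 5.98×10⁻²⁶ kg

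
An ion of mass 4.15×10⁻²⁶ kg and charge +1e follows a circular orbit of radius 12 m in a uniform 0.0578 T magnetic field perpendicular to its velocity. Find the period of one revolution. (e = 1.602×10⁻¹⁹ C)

T ≈ 2.82×10⁻⁵ s

The cyclotron period depends only on m, q, B: T = 2πm/(|q|B).
T = 2π(4.15×10⁻²⁶)/((1.602×10⁻¹⁹)(0.0578)) ≈ 2.82×10⁻⁵ s.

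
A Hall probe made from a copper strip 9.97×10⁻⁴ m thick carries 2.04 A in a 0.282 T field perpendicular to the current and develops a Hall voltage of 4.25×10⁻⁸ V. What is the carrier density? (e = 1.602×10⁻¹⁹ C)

From V_H = IB/(n e t), n = IB/(V_H e t).
n = (2.04)(0.282)/((4.25×10⁻⁸)(1.602×10⁻¹⁹)(9.97×10⁻⁴)) ≈ 8.47×10²⁸ m⁻³.

n ≈ 8.47×10²⁸ m⁻³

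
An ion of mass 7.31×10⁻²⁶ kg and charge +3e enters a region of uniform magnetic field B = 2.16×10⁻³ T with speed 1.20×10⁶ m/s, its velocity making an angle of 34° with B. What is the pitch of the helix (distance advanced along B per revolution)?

p ≈ 440 m

v∥ = v cosθ = 1.20×10⁶·cos34° ≈ 9.948×10⁵ m/s.
T = 2πm/(|q|B) = 2π(7.31×10⁻²⁶)/((4.806×10⁻¹⁹)(2.16×10⁻³)) ≈ 4.424×10⁻⁴ s.
pitch = v∥ T = (9.948×10⁵)(4.424×10⁻⁴) ≈ 440 m.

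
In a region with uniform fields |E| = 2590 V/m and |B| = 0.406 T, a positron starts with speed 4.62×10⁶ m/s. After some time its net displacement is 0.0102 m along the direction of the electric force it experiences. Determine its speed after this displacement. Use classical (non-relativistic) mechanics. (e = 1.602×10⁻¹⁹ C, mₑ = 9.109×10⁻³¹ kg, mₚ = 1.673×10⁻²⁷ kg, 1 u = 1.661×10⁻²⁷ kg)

B does no work; ΔKE = |q|E d.
½mv_f² = ½mv₀² + |q|Ed = ½(9.109×10⁻³¹)(4.62×10⁶)² + (1.602×10⁻¹⁹)(2590)(0.0102) ≈ 9.721×10⁻¹⁸ J + 4.232×10⁻¹⁸ J ≈ 1.395×10⁻¹⁷ J.
v_f = √(2·1.395×10⁻¹⁷/9.109×10⁻³¹) ≈ 5.54×10⁶ m/s.

v_f ≈ 5.54×10⁶ m/s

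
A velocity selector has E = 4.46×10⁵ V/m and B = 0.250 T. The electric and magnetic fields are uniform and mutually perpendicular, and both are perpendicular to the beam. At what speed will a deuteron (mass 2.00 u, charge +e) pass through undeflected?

v = 1.78×10⁶ m/s

Straight-line motion ⇒ electric and magnetic forces cancel, so E = vB.
v = E/B = 4.46×10⁵/0.250 = 1.78×10⁶ m/s.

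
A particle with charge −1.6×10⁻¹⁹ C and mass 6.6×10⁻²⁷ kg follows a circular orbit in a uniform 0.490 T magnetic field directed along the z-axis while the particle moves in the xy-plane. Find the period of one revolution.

The cyclotron period depends only on m, q, B: T = 2πm/(|q|B).
T = 2π(6.6×10⁻²⁷)/((1.6×10⁻¹⁹)(0.490)) ≈ 5.29×10⁻⁷ s.

T ≈ 5.29×10⁻⁷ s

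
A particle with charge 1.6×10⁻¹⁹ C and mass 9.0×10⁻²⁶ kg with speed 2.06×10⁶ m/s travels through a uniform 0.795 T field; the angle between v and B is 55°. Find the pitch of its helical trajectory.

p ≈ 5.25 m

v∥ = v cosθ = 2.06×10⁶·cos55° ≈ 1.182×10⁶ m/s.
T = 2πm/(|q|B) = 2π(9.0×10⁻²⁶)/((1.6×10⁻¹⁹)(0.795)) ≈ 4.446×10⁻⁶ s.
pitch = v∥ T = (1.182×10⁶)(4.446×10⁻⁶) ≈ 5.25 m.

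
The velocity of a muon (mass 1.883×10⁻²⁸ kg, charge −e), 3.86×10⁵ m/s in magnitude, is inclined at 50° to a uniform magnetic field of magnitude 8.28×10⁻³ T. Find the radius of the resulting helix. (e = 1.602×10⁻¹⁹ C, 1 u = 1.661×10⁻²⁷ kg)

r ≈ 0.0420 m

v⊥ = v sinθ = 3.86×10⁵·sin50° ≈ 2.957×10⁵ m/s.
r = m v⊥/(|q|B) = (1.883×10⁻²⁸)(2.957×10⁵)/((1.602×10⁻¹⁹)(8.28×10⁻³)) ≈ 0.0420 m.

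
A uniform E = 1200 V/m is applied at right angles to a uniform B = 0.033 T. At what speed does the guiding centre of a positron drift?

v_d ≈ 3.6×10⁴ m/s

In crossed fields the guiding centre drifts at v_d = |E×B|/B² = E/B, independent of charge and mass.
v_d = 1200/0.033 = 3.6×10⁴ m/s.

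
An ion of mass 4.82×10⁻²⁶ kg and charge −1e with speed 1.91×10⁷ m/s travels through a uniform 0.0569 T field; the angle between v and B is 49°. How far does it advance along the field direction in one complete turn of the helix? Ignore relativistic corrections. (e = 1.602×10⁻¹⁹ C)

v∥ = v cosθ = 1.91×10⁷·cos49° ≈ 1.253×10⁷ m/s.
T = 2πm/(|q|B) = 2π(4.82×10⁻²⁶)/((1.602×10⁻¹⁹)(0.0569)) ≈ 3.322×10⁻⁵ s.
pitch = v∥ T = (1.253×10⁷)(3.322×10⁻⁵) ≈ 416 m.

p ≈ 416 m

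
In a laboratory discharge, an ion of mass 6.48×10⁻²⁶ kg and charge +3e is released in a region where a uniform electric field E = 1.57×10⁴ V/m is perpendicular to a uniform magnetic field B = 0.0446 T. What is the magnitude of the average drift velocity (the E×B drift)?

The steady drift has the magnetic force balancing the electric force, so v_d = E/B.
v_d = 1.57×10⁴/0.0446 = 3.52×10⁵ m/s.

v_d ≈ 3.52×10⁵ m/s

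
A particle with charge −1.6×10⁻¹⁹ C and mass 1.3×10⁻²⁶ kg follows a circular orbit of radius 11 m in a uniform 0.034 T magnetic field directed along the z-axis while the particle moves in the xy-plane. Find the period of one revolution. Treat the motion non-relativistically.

The cyclotron period depends only on m, q, B: T = 2πm/(|q|B).
T = 2π(1.3×10⁻²⁶)/((1.6×10⁻¹⁹)(0.034)) ≈ 1.5×10⁻⁵ s.

T ≈ 1.5×10⁻⁵ s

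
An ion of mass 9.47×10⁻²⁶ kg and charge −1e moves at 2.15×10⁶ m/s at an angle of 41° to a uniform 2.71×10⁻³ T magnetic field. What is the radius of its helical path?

v⊥ = v sinθ = 2.15×10⁶·sin41° ≈ 1.411×10⁶ m/s.
r = m v⊥/(|q|B) = (9.47×10⁻²⁶)(1.411×10⁶)/((1.602×10⁻¹⁹)(2.71×10⁻³)) ≈ 308 m.

r ≈ 308 m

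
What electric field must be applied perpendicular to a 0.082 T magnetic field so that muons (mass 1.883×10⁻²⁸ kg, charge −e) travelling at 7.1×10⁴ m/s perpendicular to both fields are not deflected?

For straight-line motion qE = qvB, so E = vB.
E = 7.1×10⁴ × 0.082 = 5800 V/m.

E = 5800 V/m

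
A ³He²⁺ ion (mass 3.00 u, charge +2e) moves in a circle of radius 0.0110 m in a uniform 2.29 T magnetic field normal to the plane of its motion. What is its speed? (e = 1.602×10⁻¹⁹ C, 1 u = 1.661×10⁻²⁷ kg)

From |q|vB = mv²/r, v = |q|Br/m.
v = (3.204×10⁻¹⁹)(2.29)(0.0110)/4.983×10⁻²⁷ ≈ 1.62×10⁶ m/s.

v ≈ 1.62×10⁶ m/s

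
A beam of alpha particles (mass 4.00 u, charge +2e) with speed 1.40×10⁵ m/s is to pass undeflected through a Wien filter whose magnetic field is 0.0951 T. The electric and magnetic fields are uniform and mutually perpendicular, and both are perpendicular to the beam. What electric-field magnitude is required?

E = 1.33×10⁴ V/m

For straight-line motion qE = qvB, so E = vB.
E = 1.40×10⁵ × 0.0951 = 1.33×10⁴ V/m.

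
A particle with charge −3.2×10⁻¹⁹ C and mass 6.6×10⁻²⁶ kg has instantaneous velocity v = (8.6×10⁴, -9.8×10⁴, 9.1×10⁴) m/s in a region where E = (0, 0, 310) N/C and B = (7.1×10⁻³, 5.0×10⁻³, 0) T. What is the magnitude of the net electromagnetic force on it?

|F| ≈ 5.24×10⁻¹⁶ N

v×B = (-455, 646, 1130) N/C.
E + v×B = (-455, 646, 1440) N/C.
F = q(E + v×B) = (−3.2×10⁻¹⁹ C)·(-455, 646, 1440) = (1.46×10⁻¹⁶, -2.07×10⁻¹⁶, -4.59×10⁻¹⁶) N.
|F| = 5.24×10⁻¹⁶ N.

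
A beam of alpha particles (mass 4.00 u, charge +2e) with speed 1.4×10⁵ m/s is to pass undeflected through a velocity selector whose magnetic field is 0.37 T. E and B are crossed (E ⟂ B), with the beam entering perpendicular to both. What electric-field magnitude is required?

E = 5.2×10⁴ V/m

For straight-line motion qE = qvB, so E = vB.
E = 1.4×10⁵ × 0.37 = 5.2×10⁴ V/m.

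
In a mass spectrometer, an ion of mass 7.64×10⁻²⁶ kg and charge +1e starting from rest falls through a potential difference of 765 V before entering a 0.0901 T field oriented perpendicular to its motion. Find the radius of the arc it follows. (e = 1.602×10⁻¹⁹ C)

Acceleration: |q|V = ½mv² ⇒ v = √(2|q|V/m) = √(2·1.602×10⁻¹⁹·765/7.64×10⁻²⁶) ≈ 5.664×10⁴ m/s.
In the field: r = mv/(|q|B) = (7.64×10⁻²⁶)(5.664×10⁴)/((1.602×10⁻¹⁹)(0.0901)) ≈ 0.300 m.

r ≈ 0.300 m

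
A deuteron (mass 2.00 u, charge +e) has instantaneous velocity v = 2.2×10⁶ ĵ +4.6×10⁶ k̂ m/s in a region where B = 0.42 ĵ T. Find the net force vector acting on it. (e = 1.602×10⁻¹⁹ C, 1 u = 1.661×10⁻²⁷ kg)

v×B = (-1.93×10⁶, 0, 0) N/C.
F = q v×B = (1.602×10⁻¹⁹ C)·(-1.93×10⁶, 0, 0) = (-3.10×10⁻¹³, 0, 0) N.

F ≈ (-3.10×10⁻¹³, 0, 0) N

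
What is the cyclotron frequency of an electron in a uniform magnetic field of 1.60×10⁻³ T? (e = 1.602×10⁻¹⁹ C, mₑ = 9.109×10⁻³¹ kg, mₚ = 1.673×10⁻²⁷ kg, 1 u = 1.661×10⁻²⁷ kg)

f ≈ 4.48×10⁷ Hz

f = |q|B/(2πm).
f = (1.602×10⁻¹⁹)(1.60×10⁻³)/(2π·9.109×10⁻³¹) ≈ 4.48×10⁷ Hz.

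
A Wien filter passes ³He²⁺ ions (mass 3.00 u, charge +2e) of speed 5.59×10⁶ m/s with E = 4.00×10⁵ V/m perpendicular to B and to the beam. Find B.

Balance of forces in the selector: qE = qvB ⇒ B = E/v.
B = 4.00×10⁵/5.59×10⁶ = 0.0716 T.

B = 0.0716 T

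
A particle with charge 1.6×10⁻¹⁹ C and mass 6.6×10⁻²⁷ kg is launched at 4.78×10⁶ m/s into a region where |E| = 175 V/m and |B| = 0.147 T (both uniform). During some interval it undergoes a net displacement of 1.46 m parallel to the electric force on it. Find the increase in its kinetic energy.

The magnetic force is always ⟂ v and does no work; only the electric force changes KE.
ΔKE = F_E · d = |q|E d = (1.6×10⁻¹⁹)(175)(1.46) ≈ 4.09×10⁻¹⁷ J.

ΔKE ≈ 4.09×10⁻¹⁷ J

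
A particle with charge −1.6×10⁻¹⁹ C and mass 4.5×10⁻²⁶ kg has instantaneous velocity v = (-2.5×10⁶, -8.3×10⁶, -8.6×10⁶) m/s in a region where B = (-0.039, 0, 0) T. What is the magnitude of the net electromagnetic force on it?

|F| ≈ 7.46×10⁻¹⁴ N

v×B = (0, 3.35×10⁵, -3.24×10⁵) N/C.
F = q v×B = (−1.6×10⁻¹⁹ C)·(0, 3.35×10⁵, -3.24×10⁵) = (0, -5.37×10⁻¹⁴, 5.18×10⁻¹⁴) N.
|F| = 7.46×10⁻¹⁴ N.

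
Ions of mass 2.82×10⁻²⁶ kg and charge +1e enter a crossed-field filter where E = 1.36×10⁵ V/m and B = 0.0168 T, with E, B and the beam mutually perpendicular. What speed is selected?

v = 8.10×10⁶ m/s

Zero net Lorentz force requires |qE| = |q v×B|, i.e. E = vB.
v = E/B = 1.36×10⁵/0.0168 = 8.10×10⁶ m/s.
The result is independent of the particle's charge and mass.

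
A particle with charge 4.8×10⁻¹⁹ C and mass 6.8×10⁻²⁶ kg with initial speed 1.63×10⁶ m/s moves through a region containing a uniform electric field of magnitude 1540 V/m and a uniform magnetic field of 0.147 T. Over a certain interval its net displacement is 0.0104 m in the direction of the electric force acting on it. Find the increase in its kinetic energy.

The magnetic force is always ⟂ v and does no work; only the electric force changes KE.
ΔKE = F_E · d = |q|E d = (4.8×10⁻¹⁹)(1540)(0.0104) ≈ 7.69×10⁻¹⁸ J.

ΔKE ≈ 7.69×10⁻¹⁸ J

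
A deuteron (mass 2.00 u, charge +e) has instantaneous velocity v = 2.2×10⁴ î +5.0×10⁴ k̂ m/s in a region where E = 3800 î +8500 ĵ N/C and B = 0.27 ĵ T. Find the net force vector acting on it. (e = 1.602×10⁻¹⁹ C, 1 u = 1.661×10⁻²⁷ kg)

F ≈ (-1.55×10⁻¹⁵, 1.36×10⁻¹⁵, 9.52×10⁻¹⁶) N

v×B = (-1.35×10⁴, 0, 5940) N/C.
E + v×B = (-9700, 8500, 5940) N/C.
F = q(E + v×B) = (1.602×10⁻¹⁹ C)·(-9700, 8500, 5940) = (-1.55×10⁻¹⁵, 1.36×10⁻¹⁵, 9.52×10⁻¹⁶) N.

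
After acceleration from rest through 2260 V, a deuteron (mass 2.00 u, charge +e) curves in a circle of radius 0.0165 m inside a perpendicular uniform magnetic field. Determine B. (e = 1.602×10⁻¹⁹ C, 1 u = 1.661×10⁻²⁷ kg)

v = √(2|q|V/m) = √(2·1.602×10⁻¹⁹·2260/3.322×10⁻²⁷) ≈ 4.669×10⁵ m/s.
B = mv/(|q|r) = (3.322×10⁻²⁷)(4.669×10⁵)/((1.602×10⁻¹⁹)(0.0165)) ≈ 0.587 T.

B ≈ 0.587 T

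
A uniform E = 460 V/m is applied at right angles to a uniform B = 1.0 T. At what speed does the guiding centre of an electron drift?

The E×B drift speed is v_d = E/B.
v_d = 460/1.0 = 460 m/s.

v_d ≈ 460 m/s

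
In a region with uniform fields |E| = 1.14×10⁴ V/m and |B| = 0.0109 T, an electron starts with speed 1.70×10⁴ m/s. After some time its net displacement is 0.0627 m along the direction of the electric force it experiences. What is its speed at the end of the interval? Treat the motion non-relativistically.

B does no work; ΔKE = |q|E d.
½mv_f² = ½mv₀² + |q|Ed = ½(9.109×10⁻³¹)(1.70×10⁴)² + (1.602×10⁻¹⁹)(1.14×10⁴)(0.0627) ≈ 1.316×10⁻²² J + 1.145×10⁻¹⁶ J ≈ 1.145×10⁻¹⁶ J.
v_f = √(2·1.145×10⁻¹⁶/9.109×10⁻³¹) ≈ 1.59×10⁷ m/s.

v_f ≈ 1.59×10⁷ m/s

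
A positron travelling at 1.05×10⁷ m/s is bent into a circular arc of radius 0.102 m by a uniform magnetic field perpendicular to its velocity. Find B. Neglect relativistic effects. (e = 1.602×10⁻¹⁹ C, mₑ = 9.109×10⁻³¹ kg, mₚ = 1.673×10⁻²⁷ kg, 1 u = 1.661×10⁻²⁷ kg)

From |q|vB = mv²/r, B = mv/(|q|r).
B = (9.109×10⁻³¹)(1.05×10⁷)/((1.602×10⁻¹⁹)(0.102)) ≈ 5.85×10⁻⁴ T.

B ≈ 5.85×10⁻⁴ T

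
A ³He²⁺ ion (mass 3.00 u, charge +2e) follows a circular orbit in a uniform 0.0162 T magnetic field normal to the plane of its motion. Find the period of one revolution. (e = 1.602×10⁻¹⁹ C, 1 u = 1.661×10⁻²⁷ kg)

The cyclotron period depends only on m, q, B: T = 2πm/(|q|B).
T = 2π(4.983×10⁻²⁷)/((3.204×10⁻¹⁹)(0.0162)) ≈ 6.03×10⁻⁶ s.

T ≈ 6.03×10⁻⁶ s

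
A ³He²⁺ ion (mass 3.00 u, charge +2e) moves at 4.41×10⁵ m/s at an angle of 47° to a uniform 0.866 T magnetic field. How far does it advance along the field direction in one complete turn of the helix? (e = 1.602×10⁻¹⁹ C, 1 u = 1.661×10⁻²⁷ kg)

p ≈ 0.0339 m

v∥ = v cosθ = 4.41×10⁵·cos47° ≈ 3.008×10⁵ m/s.
T = 2πm/(|q|B) = 2π(4.983×10⁻²⁷)/((3.204×10⁻¹⁹)(0.866)) ≈ 1.128×10⁻⁷ s.
pitch = v∥ T = (3.008×10⁵)(1.128×10⁻⁷) ≈ 0.0339 m.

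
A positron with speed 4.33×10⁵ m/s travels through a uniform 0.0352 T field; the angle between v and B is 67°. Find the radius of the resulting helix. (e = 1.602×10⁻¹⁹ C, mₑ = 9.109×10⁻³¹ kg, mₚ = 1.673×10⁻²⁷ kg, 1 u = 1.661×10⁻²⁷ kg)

r ≈ 6.44×10⁻⁵ m

v⊥ = v sinθ = 4.33×10⁵·sin67° ≈ 3.986×10⁵ m/s.
r = m v⊥/(|q|B) = (9.109×10⁻³¹)(3.986×10⁵)/((1.602×10⁻¹⁹)(0.0352)) ≈ 6.44×10⁻⁵ m.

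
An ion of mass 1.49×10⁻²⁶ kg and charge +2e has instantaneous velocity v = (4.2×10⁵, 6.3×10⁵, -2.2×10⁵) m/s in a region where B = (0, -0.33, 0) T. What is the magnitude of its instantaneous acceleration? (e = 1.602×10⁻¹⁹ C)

v×B = (-7.26×10⁴, 0, -1.39×10⁵) N/C.
F = q v×B = (3.204×10⁻¹⁹ C)·(-7.26×10⁴, 0, -1.39×10⁵) = (-2.33×10⁻¹⁴, 0, -4.44×10⁻¹⁴) N.
|a| = |F|/m = 5.013×10⁻¹⁴/1.49×10⁻²⁶ ≈ 3.36×10¹² m/s².

|a| ≈ 3.36×10¹² m/s²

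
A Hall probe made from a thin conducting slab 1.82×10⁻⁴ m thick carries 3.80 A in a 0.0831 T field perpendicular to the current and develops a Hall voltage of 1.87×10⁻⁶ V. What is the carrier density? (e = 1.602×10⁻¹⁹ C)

n ≈ 5.79×10²⁷ m⁻³

From V_H = IB/(n e t), n = IB/(V_H e t).
n = (3.80)(0.0831)/((1.87×10⁻⁶)(1.602×10⁻¹⁹)(1.82×10⁻⁴)) ≈ 5.79×10²⁷ m⁻³.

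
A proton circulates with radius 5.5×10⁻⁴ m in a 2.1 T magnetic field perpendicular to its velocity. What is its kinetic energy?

v = |q|Br/m, then KE = ½mv² = (qBr)²/(2m).
v = (1.602×10⁻¹⁹)(2.1)(5.5×10⁻⁴)/1.673×10⁻²⁷ ≈ 1.106×10⁵ m/s.
KE = ½(1.673×10⁻²⁷)(1.106×10⁵)² ≈ 1.0×10⁻¹⁷ J.

KE ≈ 1.0×10⁻¹⁷ J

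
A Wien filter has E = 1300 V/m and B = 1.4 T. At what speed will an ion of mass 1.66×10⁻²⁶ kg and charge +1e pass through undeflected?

For undeflected motion the electric and magnetic forces balance: qE = qvB.
v = E/B = 1300/1.4 = 930 m/s.

v = 930 m/s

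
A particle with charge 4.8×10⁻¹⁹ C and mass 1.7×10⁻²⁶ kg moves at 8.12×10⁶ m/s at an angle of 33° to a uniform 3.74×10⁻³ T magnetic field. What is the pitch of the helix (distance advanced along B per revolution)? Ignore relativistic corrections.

v∥ = v cosθ = 8.12×10⁶·cos33° ≈ 6.810×10⁶ m/s.
T = 2πm/(|q|B) = 2π(1.7×10⁻²⁶)/((4.8×10⁻¹⁹)(3.74×10⁻³)) ≈ 5.950×10⁻⁵ s.
pitch = v∥ T = (6.810×10⁶)(5.950×10⁻⁵) ≈ 405 m.

p ≈ 405 m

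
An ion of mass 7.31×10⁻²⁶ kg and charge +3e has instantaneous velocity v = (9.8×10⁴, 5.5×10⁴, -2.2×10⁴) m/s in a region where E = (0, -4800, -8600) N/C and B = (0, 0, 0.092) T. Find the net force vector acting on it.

F ≈ (2.43×10⁻¹⁵, -6.64×10⁻¹⁵, -4.13×10⁻¹⁵) N

v×B = (5060, -9020, 0) N/C.
E + v×B = (5060, -1.38×10⁴, -8600) N/C.
F = q(E + v×B) = (4.806×10⁻¹⁹ C)·(5060, -1.38×10⁴, -8600) = (2.43×10⁻¹⁵, -6.64×10⁻¹⁵, -4.13×10⁻¹⁵) N.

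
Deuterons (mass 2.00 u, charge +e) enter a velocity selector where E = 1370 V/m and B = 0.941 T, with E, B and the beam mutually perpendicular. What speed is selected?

For undeflected motion the electric and magnetic forces balance: qE = qvB.
v = E/B = 1370/0.941 = 1460 m/s.

v = 1460 m/s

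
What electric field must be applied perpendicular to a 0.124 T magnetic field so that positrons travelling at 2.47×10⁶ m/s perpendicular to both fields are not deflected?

E = 3.06×10⁵ V/m

For straight-line motion qE = qvB, so E = vB.
E = 2.47×10⁶ × 0.124 = 3.06×10⁵ V/m.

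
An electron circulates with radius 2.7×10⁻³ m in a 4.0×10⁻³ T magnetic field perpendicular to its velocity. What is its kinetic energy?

v = |q|Br/m, then KE = ½mv² = (qBr)²/(2m).
v = (1.602×10⁻¹⁹)(4.0×10⁻³)(2.7×10⁻³)/9.109×10⁻³¹ ≈ 1.899×10⁶ m/s.
KE = ½(9.109×10⁻³¹)(1.899×10⁶)² ≈ 1.6×10⁻¹⁸ J.

KE ≈ 1.6×10⁻¹⁸ J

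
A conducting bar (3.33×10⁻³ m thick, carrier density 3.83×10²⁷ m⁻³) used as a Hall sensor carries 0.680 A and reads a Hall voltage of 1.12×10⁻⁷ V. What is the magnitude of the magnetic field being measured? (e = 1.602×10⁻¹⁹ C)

B ≈ 0.337 T

From V_H = IB/(n e t), B = V_H n e t / I.
B = (1.12×10⁻⁷)(3.83×10²⁷)(1.602×10⁻¹⁹)(3.33×10⁻³)/0.680 ≈ 0.337 T.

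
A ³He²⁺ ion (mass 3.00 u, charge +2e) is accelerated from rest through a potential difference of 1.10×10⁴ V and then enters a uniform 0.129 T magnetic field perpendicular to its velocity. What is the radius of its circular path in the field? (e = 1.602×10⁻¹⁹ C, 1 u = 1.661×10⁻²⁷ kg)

Acceleration: |q|V = ½mv² ⇒ v = √(2|q|V/m) = √(2·3.204×10⁻¹⁹·1.10×10⁴/4.983×10⁻²⁷) ≈ 1.189×10⁶ m/s.
In the field: r = mv/(|q|B) = (4.983×10⁻²⁷)(1.189×10⁶)/((3.204×10⁻¹⁹)(0.129)) ≈ 0.143 m.

r ≈ 0.143 m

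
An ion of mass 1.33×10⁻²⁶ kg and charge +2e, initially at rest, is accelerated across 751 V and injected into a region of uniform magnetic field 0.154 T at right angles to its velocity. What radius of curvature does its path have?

r ≈ 0.0513 m

Acceleration: |q|V = ½mv² ⇒ v = √(2|q|V/m) = √(2·3.204×10⁻¹⁹·751/1.33×10⁻²⁶) ≈ 1.902×10⁵ m/s.
In the field: r = mv/(|q|B) = (1.33×10⁻²⁶)(1.902×10⁵)/((3.204×10⁻¹⁹)(0.154)) ≈ 0.0513 m.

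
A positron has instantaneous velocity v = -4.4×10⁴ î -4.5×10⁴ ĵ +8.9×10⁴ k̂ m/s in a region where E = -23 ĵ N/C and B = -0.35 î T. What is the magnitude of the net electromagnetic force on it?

v×B = (0, -3.11×10⁴, -1.57×10⁴) N/C.
E + v×B = (0, -3.12×10⁴, -1.57×10⁴) N/C.
F = q(E + v×B) = (1.602×10⁻¹⁹ C)·(0, -3.12×10⁴, -1.57×10⁴) = (0, -4.99×10⁻¹⁵, -2.52×10⁻¹⁵) N.
|F| = 5.60×10⁻¹⁵ N.

|F| ≈ 5.60×10⁻¹⁵ N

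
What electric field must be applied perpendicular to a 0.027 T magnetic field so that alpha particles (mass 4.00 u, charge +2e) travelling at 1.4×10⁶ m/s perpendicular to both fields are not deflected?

E = 3.8×10⁴ V/m

For straight-line motion qE = qvB, so E = vB.
E = 1.4×10⁶ × 0.027 = 3.8×10⁴ V/m.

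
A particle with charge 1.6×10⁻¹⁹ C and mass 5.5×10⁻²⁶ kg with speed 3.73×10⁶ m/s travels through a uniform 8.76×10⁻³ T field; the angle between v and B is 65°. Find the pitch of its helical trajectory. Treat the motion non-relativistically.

p ≈ 389 m

v∥ = v cosθ = 3.73×10⁶·cos65° ≈ 1.576×10⁶ m/s.
T = 2πm/(|q|B) = 2π(5.5×10⁻²⁶)/((1.6×10⁻¹⁹)(8.76×10⁻³)) ≈ 2.466×10⁻⁴ s.
pitch = v∥ T = (1.576×10⁶)(2.466×10⁻⁴) ≈ 389 m.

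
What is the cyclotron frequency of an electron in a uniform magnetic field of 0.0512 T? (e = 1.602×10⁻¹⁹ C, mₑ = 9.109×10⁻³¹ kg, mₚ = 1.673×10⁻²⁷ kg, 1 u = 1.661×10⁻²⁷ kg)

f = |q|B/(2πm).
f = (1.602×10⁻¹⁹)(0.0512)/(2π·9.109×10⁻³¹) ≈ 1.43×10⁹ Hz.

f ≈ 1.43×10⁹ Hz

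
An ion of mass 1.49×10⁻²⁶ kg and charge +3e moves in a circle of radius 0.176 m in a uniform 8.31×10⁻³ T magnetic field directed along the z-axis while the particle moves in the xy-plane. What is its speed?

v ≈ 4.72×10⁴ m/s

From |q|vB = mv²/r, v = |q|Br/m.
v = (4.806×10⁻¹⁹)(8.31×10⁻³)(0.176)/1.49×10⁻²⁶ ≈ 4.72×10⁴ m/s.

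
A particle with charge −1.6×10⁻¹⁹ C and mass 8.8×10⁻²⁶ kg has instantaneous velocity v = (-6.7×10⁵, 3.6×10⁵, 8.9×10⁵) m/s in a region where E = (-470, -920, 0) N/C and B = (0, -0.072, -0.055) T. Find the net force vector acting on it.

v×B = (4.43×10⁴, -3.68×10⁴, 4.82×10⁴) N/C.
E + v×B = (4.38×10⁴, -3.78×10⁴, 4.82×10⁴) N/C.
F = q(E + v×B) = (−1.6×10⁻¹⁹ C)·(4.38×10⁴, -3.78×10⁴, 4.82×10⁴) = (-7.01×10⁻¹⁵, 6.04×10⁻¹⁵, -7.72×10⁻¹⁵) N.

F ≈ (-7.01×10⁻¹⁵, 6.04×10⁻¹⁵, -7.72×10⁻¹⁵) N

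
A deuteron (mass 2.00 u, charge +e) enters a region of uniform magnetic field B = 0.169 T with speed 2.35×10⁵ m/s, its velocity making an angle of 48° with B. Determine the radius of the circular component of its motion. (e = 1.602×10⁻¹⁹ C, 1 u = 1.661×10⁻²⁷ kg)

v⊥ = v sinθ = 2.35×10⁵·sin48° ≈ 1.746×10⁵ m/s.
r = m v⊥/(|q|B) = (3.322×10⁻²⁷)(1.746×10⁵)/((1.602×10⁻¹⁹)(0.169)) ≈ 0.0214 m.

r ≈ 0.0214 m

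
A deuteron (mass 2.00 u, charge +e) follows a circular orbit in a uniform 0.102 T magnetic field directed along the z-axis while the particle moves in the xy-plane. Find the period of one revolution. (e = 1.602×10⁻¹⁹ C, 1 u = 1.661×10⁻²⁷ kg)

T ≈ 1.28×10⁻⁶ s

The cyclotron period depends only on m, q, B: T = 2πm/(|q|B).
T = 2π(3.322×10⁻²⁷)/((1.602×10⁻¹⁹)(0.102)) ≈ 1.28×10⁻⁶ s.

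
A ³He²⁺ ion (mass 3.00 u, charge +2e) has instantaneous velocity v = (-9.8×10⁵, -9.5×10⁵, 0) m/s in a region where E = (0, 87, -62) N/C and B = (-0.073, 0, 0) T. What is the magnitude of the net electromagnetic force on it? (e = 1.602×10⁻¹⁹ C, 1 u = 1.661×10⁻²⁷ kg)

|F| ≈ 2.22×10⁻¹⁴ N

v×B = (0, 0, -6.94×10⁴) N/C.
E + v×B = (0, 87.0, -6.94×10⁴) N/C.
F = q(E + v×B) = (3.204×10⁻¹⁹ C)·(0, 87.0, -6.94×10⁴) = (0, 2.79×10⁻¹⁷, -2.22×10⁻¹⁴) N.
|F| = 2.22×10⁻¹⁴ N.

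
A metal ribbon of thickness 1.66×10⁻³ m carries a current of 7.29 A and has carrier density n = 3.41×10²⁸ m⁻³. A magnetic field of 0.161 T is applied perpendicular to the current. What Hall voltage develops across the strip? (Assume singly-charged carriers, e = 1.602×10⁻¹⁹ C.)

V_H = IB/(n e t).
V_H = (7.29)(0.161)/((3.41×10²⁸)(1.602×10⁻¹⁹)(1.66×10⁻³)) ≈ 1.29×10⁻⁷ V.

V_H ≈ 1.29×10⁻⁷ V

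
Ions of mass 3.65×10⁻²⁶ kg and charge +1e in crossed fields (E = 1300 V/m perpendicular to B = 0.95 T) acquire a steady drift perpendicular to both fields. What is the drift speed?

The E×B drift speed is v_d = E/B.
v_d = 1300/0.95 = 1400 m/s.

v_d ≈ 1400 m/s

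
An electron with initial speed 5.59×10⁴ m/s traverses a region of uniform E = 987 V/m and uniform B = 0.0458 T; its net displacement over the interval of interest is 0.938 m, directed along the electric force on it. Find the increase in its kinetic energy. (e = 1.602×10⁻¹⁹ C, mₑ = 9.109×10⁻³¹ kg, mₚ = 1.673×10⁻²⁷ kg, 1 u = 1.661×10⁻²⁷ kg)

The magnetic force is always ⟂ v and does no work; only the electric force changes KE.
ΔKE = F_E · d = |q|E d = (1.602×10⁻¹⁹)(987)(0.938) ≈ 1.48×10⁻¹⁶ J.

ΔKE ≈ 1.48×10⁻¹⁶ J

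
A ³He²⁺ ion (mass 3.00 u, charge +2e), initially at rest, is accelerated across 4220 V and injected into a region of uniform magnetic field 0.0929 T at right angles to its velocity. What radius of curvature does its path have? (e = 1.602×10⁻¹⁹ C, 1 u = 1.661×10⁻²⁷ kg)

Acceleration: |q|V = ½mv² ⇒ v = √(2|q|V/m) = √(2·3.204×10⁻¹⁹·4220/4.983×10⁻²⁷) ≈ 7.367×10⁵ m/s.
In the field: r = mv/(|q|B) = (4.983×10⁻²⁷)(7.367×10⁵)/((3.204×10⁻¹⁹)(0.0929)) ≈ 0.123 m.

r ≈ 0.123 m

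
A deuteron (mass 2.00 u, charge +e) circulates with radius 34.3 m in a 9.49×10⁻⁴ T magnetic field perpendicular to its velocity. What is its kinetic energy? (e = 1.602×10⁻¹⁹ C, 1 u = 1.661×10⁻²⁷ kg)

KE ≈ 4.09×10⁻¹⁵ J

v = |q|Br/m, then KE = ½mv² = (qBr)²/(2m).
v = (1.602×10⁻¹⁹)(9.49×10⁻⁴)(34.3)/3.322×10⁻²⁷ ≈ 1.570×10⁶ m/s.
KE = ½(3.322×10⁻²⁷)(1.570×10⁶)² ≈ 4.09×10⁻¹⁵ J.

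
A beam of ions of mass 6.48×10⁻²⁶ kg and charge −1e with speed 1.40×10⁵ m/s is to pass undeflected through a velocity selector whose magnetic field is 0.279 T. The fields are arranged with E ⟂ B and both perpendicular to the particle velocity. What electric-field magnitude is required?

For straight-line motion qE = qvB, so E = vB.
E = 1.40×10⁵ × 0.279 = 3.91×10⁴ V/m.

E = 3.91×10⁴ V/m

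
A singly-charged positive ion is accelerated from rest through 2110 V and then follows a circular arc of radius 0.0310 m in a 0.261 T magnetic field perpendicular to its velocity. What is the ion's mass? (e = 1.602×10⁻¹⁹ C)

m ≈ 2.49×10⁻²⁷ kg

Combine |q|V = ½mv² and r = mv/(|q|B): eliminate v to get m = qB²r²/(2V).
m = (1.602×10⁻¹⁹)(0.261)²(0.0310)²/(2·2110) ≈ 2.49×10⁻²⁷ kg.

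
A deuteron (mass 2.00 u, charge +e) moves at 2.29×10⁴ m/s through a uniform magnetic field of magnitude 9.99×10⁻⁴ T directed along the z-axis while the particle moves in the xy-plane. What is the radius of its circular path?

r ≈ 0.475 m

The magnetic force provides the centripetal force: |q|vB = mv²/r.
r = mv/(|q|B) = (3.322×10⁻²⁷)(2.29×10⁴)/((1.602×10⁻¹⁹)(9.99×10⁻⁴)) ≈ 0.475 m.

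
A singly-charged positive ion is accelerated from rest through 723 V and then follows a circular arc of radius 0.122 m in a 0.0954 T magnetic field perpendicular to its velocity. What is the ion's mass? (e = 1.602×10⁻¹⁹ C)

Combine |q|V = ½mv² and r = mv/(|q|B): eliminate v to get m = qB²r²/(2V).
m = (1.602×10⁻¹⁹)(0.0954)²(0.122)²/(2·723) ≈ 1.50×10⁻²⁶ kg.

m ≈ 1.50×10⁻²⁶ kg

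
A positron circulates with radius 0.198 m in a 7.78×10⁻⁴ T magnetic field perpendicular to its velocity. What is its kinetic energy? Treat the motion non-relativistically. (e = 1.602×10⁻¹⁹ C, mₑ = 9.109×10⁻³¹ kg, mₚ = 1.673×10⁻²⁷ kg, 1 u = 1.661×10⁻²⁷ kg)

KE ≈ 2090 eV

v = |q|Br/m, then KE = ½mv² = (qBr)²/(2m).
v = (1.602×10⁻¹⁹)(7.78×10⁻⁴)(0.198)/9.109×10⁻³¹ ≈ 2.709×10⁷ m/s.
KE = ½(9.109×10⁻³¹)(2.709×10⁷)² ≈ 3.34×10⁻¹⁶ J = 2090 eV.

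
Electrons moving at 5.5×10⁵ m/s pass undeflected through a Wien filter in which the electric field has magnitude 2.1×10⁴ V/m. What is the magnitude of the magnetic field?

B = 0.038 T

Balance of forces in the selector: qE = qvB ⇒ B = E/v.
B = 2.1×10⁴/5.5×10⁵ = 0.038 T.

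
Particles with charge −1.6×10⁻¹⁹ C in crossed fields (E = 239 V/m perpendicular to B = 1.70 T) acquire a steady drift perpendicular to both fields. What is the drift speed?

v_d ≈ 141 m/s

In crossed fields the guiding centre drifts at v_d = |E×B|/B² = E/B, independent of charge and mass.
v_d = 239/1.70 = 141 m/s.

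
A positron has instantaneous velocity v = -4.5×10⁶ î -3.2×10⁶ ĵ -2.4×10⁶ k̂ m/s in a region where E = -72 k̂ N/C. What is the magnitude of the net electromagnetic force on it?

|F| ≈ 1.15×10⁻¹⁷ N

Only an electric field acts, so F = qE = (1.602×10⁻¹⁹ C)·(0, 0, -72.0) = (0, 0, -1.15×10⁻¹⁷) N.
|F| = 1.15×10⁻¹⁷ N.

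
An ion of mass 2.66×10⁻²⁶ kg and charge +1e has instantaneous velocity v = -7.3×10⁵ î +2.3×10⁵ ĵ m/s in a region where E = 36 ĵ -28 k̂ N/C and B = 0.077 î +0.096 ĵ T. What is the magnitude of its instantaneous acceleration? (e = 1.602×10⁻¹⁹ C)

|a| ≈ 5.29×10¹¹ m/s²

v×B = (0, 0, -8.78×10⁴) N/C.
E + v×B = (0, 36.0, -8.78×10⁴) N/C.
F = q(E + v×B) = (1.602×10⁻¹⁹ C)·(0, 36.0, -8.78×10⁴) = (0, 5.77×10⁻¹⁸, -1.41×10⁻¹⁴) N.
|a| = |F|/m = 1.407×10⁻¹⁴/2.66×10⁻²⁶ ≈ 5.29×10¹¹ m/s².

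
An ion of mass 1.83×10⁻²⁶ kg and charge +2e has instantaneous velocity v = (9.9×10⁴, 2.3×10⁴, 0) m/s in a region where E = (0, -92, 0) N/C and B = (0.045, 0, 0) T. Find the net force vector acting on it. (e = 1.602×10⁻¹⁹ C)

F ≈ (0, -2.95×10⁻¹⁷, -3.32×10⁻¹⁶) N

v×B = (0, 0, -1040) N/C.
E + v×B = (0, -92.0, -1040) N/C.
F = q(E + v×B) = (3.204×10⁻¹⁹ C)·(0, -92.0, -1040) = (0, -2.95×10⁻¹⁷, -3.32×10⁻¹⁶) N.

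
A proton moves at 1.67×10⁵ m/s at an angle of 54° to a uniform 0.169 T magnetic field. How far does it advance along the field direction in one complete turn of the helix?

v∥ = v cosθ = 1.67×10⁵·cos54° ≈ 9.816×10⁴ m/s.
T = 2πm/(|q|B) = 2π(1.673×10⁻²⁷)/((1.602×10⁻¹⁹)(0.169)) ≈ 3.883×10⁻⁷ s.
pitch = v∥ T = (9.816×10⁴)(3.883×10⁻⁷) ≈ 0.0381 m.

p ≈ 0.0381 m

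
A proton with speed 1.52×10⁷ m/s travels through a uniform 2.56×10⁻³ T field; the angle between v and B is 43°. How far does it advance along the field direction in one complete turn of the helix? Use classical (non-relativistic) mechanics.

v∥ = v cosθ = 1.52×10⁷·cos43° ≈ 1.112×10⁷ m/s.
T = 2πm/(|q|B) = 2π(1.673×10⁻²⁷)/((1.602×10⁻¹⁹)(2.56×10⁻³)) ≈ 2.563×10⁻⁵ s.
pitch = v∥ T = (1.112×10⁷)(2.563×10⁻⁵) ≈ 285 m.

p ≈ 285 m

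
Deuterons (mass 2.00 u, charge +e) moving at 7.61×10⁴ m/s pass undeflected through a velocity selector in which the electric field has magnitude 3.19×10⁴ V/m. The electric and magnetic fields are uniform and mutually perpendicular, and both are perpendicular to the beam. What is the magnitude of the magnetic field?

Balance of forces in the selector: qE = qvB ⇒ B = E/v.
B = 3.19×10⁴/7.61×10⁴ = 0.419 T.

B = 0.419 T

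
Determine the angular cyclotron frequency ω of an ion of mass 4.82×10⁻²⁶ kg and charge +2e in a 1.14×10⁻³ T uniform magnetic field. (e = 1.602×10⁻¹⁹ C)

ω = |q|B/m.
ω = (3.204×10⁻¹⁹)(1.14×10⁻³)/4.82×10⁻²⁶ ≈ 7580 rad/s.

ω ≈ 7580 rad/s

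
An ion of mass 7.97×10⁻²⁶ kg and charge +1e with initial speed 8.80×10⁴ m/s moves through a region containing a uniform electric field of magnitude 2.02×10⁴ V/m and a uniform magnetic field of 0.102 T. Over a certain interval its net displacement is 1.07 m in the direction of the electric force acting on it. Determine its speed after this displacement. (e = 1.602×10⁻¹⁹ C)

B does no work; ΔKE = |q|E d.
½mv_f² = ½mv₀² + |q|Ed = ½(7.97×10⁻²⁶)(8.80×10⁴)² + (1.602×10⁻¹⁹)(2.02×10⁴)(1.07) ≈ 3.086×10⁻¹⁶ J + 3.463×10⁻¹⁵ J ≈ 3.771×10⁻¹⁵ J.
v_f = √(2·3.771×10⁻¹⁵/7.97×10⁻²⁶) ≈ 3.08×10⁵ m/s.

v_f ≈ 3.08×10⁵ m/s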